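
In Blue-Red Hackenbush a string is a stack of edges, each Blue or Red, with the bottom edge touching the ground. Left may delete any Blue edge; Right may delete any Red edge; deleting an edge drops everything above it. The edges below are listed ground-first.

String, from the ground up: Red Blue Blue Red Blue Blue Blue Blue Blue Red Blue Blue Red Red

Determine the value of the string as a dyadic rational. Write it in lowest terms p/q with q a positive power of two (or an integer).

R: Left { (no moves) }, Right { 0 } — simplest -1
RB: Left { -1 }, Right { 0 } — simplest -1/2
RBB: Left { -1, -1/2 }, Right { 0 } — simplest -1/4
RBBR: Left { -1, -1/2 }, Right { -1/4, 0 } — simplest -3/8
RBBRB: Left { -1, -1/2, -3/8 }, Right { -1/4, 0 } — simplest -5/16
RBBRBB: Left { -1, -1/2, -3/8, -5/16 }, Right { -1/4, 0 } — simplest -9/32
RBBRBBB: Left { -1, -1/2, -3/8, -5/16, -9/32 }, Right { -1/4, 0 } — simplest -17/64
RBBRBBBB: Left { -1, -1/2, -3/8, -5/16, -9/32, -17/64 }, Right { -1/4, 0 } — simplest -33/128
RBBRBBBBB: Left { -1, -1/2, -3/8, -5/16, -9/32, -17/64, -33/128 }, Right { -1/4, 0 } — simplest -65/256
RBBRBBBBBR: Left { -1, -1/2, -3/8, -5/16, -9/32, -17/64, -33/128 }, Right { -65/256, -1/4, 0 } — simplest -131/512
RBBRBBBBBRB: Left { -1, -1/2, -3/8, -5/16, -9/32, -17/64, -33/128, -131/512 }, Right { -65/256, -1/4, 0 } — simplest -261/1024
RBBRBBBBBRBB: Left { -1, -1/2, -3/8, -5/16, -9/32, -17/64, -33/128, -131/512, -261/1024 }, Right { -65/256, -1/4, 0 } — simplest -521/2048
RBBRBBBBBRBBR: Left { -1, -1/2, -3/8, -5/16, -9/32, -17/64, -33/128, -131/512, -261/1024 }, Right { -521/2048, -65/256, -1/4, 0 } — simplest -1043/4096
RBBRBBBBBRBBRR: Left { -1, -1/2, -3/8, -5/16, -9/32, -17/64, -33/128, -131/512, -261/1024 }, Right { -1043/4096, -521/2048, -65/256, -1/4, 0 } — simplest -2087/8192

-2087/8192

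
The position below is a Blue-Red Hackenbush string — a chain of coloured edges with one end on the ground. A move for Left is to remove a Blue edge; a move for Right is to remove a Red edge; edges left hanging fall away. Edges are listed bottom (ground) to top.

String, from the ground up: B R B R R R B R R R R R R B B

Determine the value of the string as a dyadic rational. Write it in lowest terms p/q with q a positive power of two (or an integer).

Prefix values for B R B R R R B R R R R R R B B via {L|R} + simplicity:
1 of 15 · B · max L 0 · min R +∞ ⇒ 1
2 of 15 · BR · max L 0 · min R 1 ⇒ 1/2
3 of 15 · BRB · max L 1/2 · min R 1 ⇒ 3/4
4 of 15 · BRBR · max L 1/2 · min R 3/4 ⇒ 5/8
5 of 15 · BRBRR · max L 1/2 · min R 5/8 ⇒ 9/16
6 of 15 · BRBRRR · max L 1/2 · min R 9/16 ⇒ 17/32
7 of 15 · BRBRRRB · max L 17/32 · min R 9/16 ⇒ 35/64
8 of 15 · BRBRRRBR · max L 17/32 · min R 35/64 ⇒ 69/128
9 of 15 · BRBRRRBRR · max L 17/32 · min R 69/128 ⇒ 137/256
10 of 15 · BRBRRRBRRR · max L 17/32 · min R 137/256 ⇒ 273/512
11 of 15 · BRBRRRBRRRR · max L 17/32 · min R 273/512 ⇒ 545/1024
12 of 15 · BRBRRRBRRRRR · max L 17/32 · min R 545/1024 ⇒ 1089/2048
13 of 15 · BRBRRRBRRRRRR · max L 17/32 · min R 1089/2048 ⇒ 2177/4096
14 of 15 · BRBRRRBRRRRRRB · max L 2177/4096 · min R 1089/2048 ⇒ 4355/8192
15 of 15 · BRBRRRBRRRRRRBB · max L 4355/8192 · min R 1089/2048 ⇒ 8711/16384

8711/16384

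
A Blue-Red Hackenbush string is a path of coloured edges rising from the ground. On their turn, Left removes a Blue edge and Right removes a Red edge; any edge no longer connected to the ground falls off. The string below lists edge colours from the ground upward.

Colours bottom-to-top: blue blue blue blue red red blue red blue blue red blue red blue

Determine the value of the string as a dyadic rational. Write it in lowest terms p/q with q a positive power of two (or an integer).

3435/1024

step 1: add blue to get b; options L={ 0 } R={ none } gives 1
step 2: add blue to get bb; options L={ 0,1 } R={ none } gives 2
step 3: add blue to get bbb; options L={ 0,1,2 } R={ none } gives 3
step 4: add blue to get bbbb; options L={ 0,1,2,3 } R={ none } gives 4
step 5: add red to get bbbbr; options L={ 0,1,2,3 } R={ 4 } gives 7/2
step 6: add red to get bbbbrr; options L={ 0,1,2,3 } R={ 7/2,4 } gives 13/4
step 7: add blue to get bbbbrrb; options L={ 0,1,2,3,13/4 } R={ 7/2,4 } gives 27/8
step 8: add red to get bbbbrrbr; options L={ 0,1,2,3,13/4 } R={ 27/8,7/2,4 } gives 53/16
step 9: add blue to get bbbbrrbrb; options L={ 0,1,2,3,13/4,53/16 } R={ 27/8,7/2,4 } gives 107/32
step 10: add blue to get bbbbrrbrbb; options L={ 0,1,2,3,13/4,53/16,107/32 } R={ 27/8,7/2,4 } gives 215/64
step 11: add red to get bbbbrrbrbbr; options L={ 0,1,2,3,13/4,53/16,107/32 } R={ 215/64,27/8,7/2,4 } gives 429/128
step 12: add blue to get bbbbrrbrbbrb; options L={ 0,1,2,3,13/4,53/16,107/32,429/128 } R={ 215/64,27/8,7/2,4 } gives 859/256
step 13: add red to get bbbbrrbrbbrbr; options L={ 0,1,2,3,13/4,53/16,107/32,429/128 } R={ 859/256,215/64,27/8,7/2,4 } gives 1717/512
step 14: add blue to get bbbbrrbrbbrbrb; options L={ 0,1,2,3,13/4,53/16,107/32,429/128,1717/512 } R={ 859/256,215/64,27/8,7/2,4 } gives 3435/1024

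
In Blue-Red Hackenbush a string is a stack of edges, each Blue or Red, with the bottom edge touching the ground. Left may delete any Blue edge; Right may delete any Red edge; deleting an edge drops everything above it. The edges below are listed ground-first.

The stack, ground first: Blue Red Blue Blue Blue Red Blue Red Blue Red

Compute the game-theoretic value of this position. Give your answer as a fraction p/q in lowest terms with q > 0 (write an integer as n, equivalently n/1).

Recurse on prefixes of the 10-edge string Blue Red Blue Blue Blue Red Blue Red Blue Red:
v(B) = { 0 | (no moves) } gives 1
v(BR) = { 0 | 1 } gives 1/2
v(BRB) = { 0, 1/2 | 1 } gives 3/4
v(BRBB) = { 0, 1/2, 3/4 | 1 } gives 7/8
v(BRBBB) = { 0, 1/2, 3/4, 7/8 | 1 } gives 15/16
v(BRBBBR) = { 0, 1/2, 3/4, 7/8 | 15/16, 1 } gives 29/32
v(BRBBBRB) = { 0, 1/2, 3/4, 7/8, 29/32 | 15/16, 1 } gives 59/64
v(BRBBBRBR) = { 0, 1/2, 3/4, 7/8, 29/32 | 59/64, 15/16, 1 } gives 117/128
v(BRBBBRBRB) = { 0, 1/2, 3/4, 7/8, 29/32, 117/128 | 59/64, 15/16, 1 } gives 235/256
v(BRBBBRBRBR) = { 0, 1/2, 3/4, 7/8, 29/32, 117/128 | 235/256, 59/64, 15/16, 1 } gives 469/512

469/512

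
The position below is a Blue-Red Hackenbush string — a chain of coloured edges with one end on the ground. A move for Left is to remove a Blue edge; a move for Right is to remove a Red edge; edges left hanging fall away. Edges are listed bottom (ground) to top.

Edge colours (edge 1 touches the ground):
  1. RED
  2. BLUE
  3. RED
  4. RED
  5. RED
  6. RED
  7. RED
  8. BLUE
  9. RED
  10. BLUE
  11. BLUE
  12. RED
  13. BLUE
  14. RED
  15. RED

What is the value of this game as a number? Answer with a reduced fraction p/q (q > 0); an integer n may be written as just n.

1 of 15 · R · max L −∞ · min R 0 = -1
2 of 15 · RB · max L -1 · min R 0 = -1/2
3 of 15 · RBR · max L -1 · min R -1/2 = -3/4
4 of 15 · RBRR · max L -1 · min R -3/4 = -7/8
5 of 15 · RBRRR · max L -1 · min R -7/8 = -15/16
6 of 15 · RBRRRR · max L -1 · min R -15/16 = -31/32
7 of 15 · RBRRRRR · max L -1 · min R -31/32 = -63/64
8 of 15 · RBRRRRRB · max L -63/64 · min R -31/32 = -125/128
9 of 15 · RBRRRRRBR · max L -63/64 · min R -125/128 = -251/256
10 of 15 · RBRRRRRBRB · max L -251/256 · min R -125/128 = -501/512
11 of 15 · RBRRRRRBRBB · max L -501/512 · min R -125/128 = -1001/1024
12 of 15 · RBRRRRRBRBBR · max L -501/512 · min R -1001/1024 = -2003/2048
13 of 15 · RBRRRRRBRBBRB · max L -2003/2048 · min R -1001/1024 = -4005/4096
14 of 15 · RBRRRRRBRBBRBR · max L -2003/2048 · min R -4005/4096 = -8011/8192
15 of 15 · RBRRRRRBRBBRBRR · max L -2003/2048 · min R -8011/8192 = -16023/16384

-16023/16384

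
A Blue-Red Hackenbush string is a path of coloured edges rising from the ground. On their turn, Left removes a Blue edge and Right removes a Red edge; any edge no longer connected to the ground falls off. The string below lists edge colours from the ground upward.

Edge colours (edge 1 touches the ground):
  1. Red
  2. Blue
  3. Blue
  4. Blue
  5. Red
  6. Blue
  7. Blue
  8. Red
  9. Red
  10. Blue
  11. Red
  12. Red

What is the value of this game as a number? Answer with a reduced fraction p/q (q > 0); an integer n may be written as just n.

-311/2048

Recurse on prefixes of the 12-edge string Red Blue Blue Blue Red Blue Blue Red Red Blue Red Red:
step 1: add Red to get R; options L={ — } R={ 0 } -> -1
step 2: add Blue to get RB; options L={ -1 } R={ 0 } -> -1/2
step 3: add Blue to get RBB; options L={ -1,-1/2 } R={ 0 } -> -1/4
step 4: add Blue to get RBBB; options L={ -1,-1/2,-1/4 } R={ 0 } -> -1/8
step 5: add Red to get RBBBR; options L={ -1,-1/2,-1/4 } R={ -1/8,0 } -> -3/16
step 6: add Blue to get RBBBRB; options L={ -1,-1/2,-1/4,-3/16 } R={ -1/8,0 } -> -5/32
step 7: add Blue to get RBBBRBB; options L={ -1,-1/2,-1/4,-3/16,-5/32 } R={ -1/8,0 } -> -9/64
step 8: add Red to get RBBBRBBR; options L={ -1,-1/2,-1/4,-3/16,-5/32 } R={ -9/64,-1/8,0 } -> -19/128
step 9: add Red to get RBBBRBBRR; options L={ -1,-1/2,-1/4,-3/16,-5/32 } R={ -19/128,-9/64,-1/8,0 } -> -39/256
step 10: add Blue to get RBBBRBBRRB; options L={ -1,-1/2,-1/4,-3/16,-5/32,-39/256 } R={ -19/128,-9/64,-1/8,0 } -> -77/512
step 11: add Red to get RBBBRBBRRBR; options L={ -1,-1/2,-1/4,-3/16,-5/32,-39/256 } R={ -77/512,-19/128,-9/64,-1/8,0 } -> -155/1024
step 12: add Red to get RBBBRBBRRBRR; options L={ -1,-1/2,-1/4,-3/16,-5/32,-39/256 } R={ -155/1024,-77/512,-19/128,-9/64,-1/8,0 } -> -311/2048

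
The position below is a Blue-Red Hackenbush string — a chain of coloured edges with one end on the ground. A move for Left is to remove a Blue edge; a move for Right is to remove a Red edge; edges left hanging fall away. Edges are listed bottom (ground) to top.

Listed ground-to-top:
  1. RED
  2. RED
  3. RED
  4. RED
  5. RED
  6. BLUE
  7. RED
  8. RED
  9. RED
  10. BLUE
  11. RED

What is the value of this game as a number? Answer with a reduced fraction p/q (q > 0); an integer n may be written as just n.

-315/64

Build g(s[:k]) for k = 1..11, string s = RED RED RED RED RED BLUE RED RED RED BLUE RED.
edge 1 of 11 (RED): { — | 0 } so -1
edge 2 of 11 (RED): { — | -1, 0 } so -2
edge 3 of 11 (RED): { — | -2, -1, 0 } so -3
edge 4 of 11 (RED): { — | -3, -2, -1, 0 } so -4
edge 5 of 11 (RED): { — | -4, -3, -2, -1, 0 } so -5
edge 6 of 11 (BLUE): { -5 | -4, -3, -2, -1, 0 } so -9/2
edge 7 of 11 (RED): { -5 | -9/2, -4, -3, -2, -1, 0 } so -19/4
edge 8 of 11 (RED): { -5 | -19/4, -9/2, -4, -3, -2, -1, 0 } so -39/8
edge 9 of 11 (RED): { -5 | -39/8, -19/4, -9/2, -4, -3, -2, -1, 0 } so -79/16
edge 10 of 11 (BLUE): { -5, -79/16 | -39/8, -19/4, -9/2, -4, -3, -2, -1, 0 } so -157/32
edge 11 of 11 (RED): { -5, -79/16 | -157/32, -39/8, -19/4, -9/2, -4, -3, -2, -1, 0 } so -315/64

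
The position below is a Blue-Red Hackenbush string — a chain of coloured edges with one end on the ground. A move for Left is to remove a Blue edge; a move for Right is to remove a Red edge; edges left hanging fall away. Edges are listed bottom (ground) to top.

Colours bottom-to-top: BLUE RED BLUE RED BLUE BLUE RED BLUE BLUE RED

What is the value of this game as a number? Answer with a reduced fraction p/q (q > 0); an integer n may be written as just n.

Build G(s[:k]) for k = 1..10, string s = BLUE RED BLUE RED BLUE BLUE RED BLUE BLUE RED.
G(B) = { 0 | ∅ } — 1
G(BR) = { 0 | 1 } — 1/2
G(BRB) = { 0 1/2 | 1 } — 3/4
G(BRBR) = { 0 1/2 | 3/4 1 } — 5/8
G(BRBRB) = { 0 1/2 5/8 | 3/4 1 } — 11/16
G(BRBRBB) = { 0 1/2 5/8 11/16 | 3/4 1 } — 23/32
G(BRBRBBR) = { 0 1/2 5/8 11/16 | 23/32 3/4 1 } — 45/64
G(BRBRBBRB) = { 0 1/2 5/8 11/16 45/64 | 23/32 3/4 1 } — 91/128
G(BRBRBBRBB) = { 0 1/2 5/8 11/16 45/64 91/128 | 23/32 3/4 1 } — 183/256
G(BRBRBBRBBR) = { 0 1/2 5/8 11/16 45/64 91/128 | 183/256 23/32 3/4 1 } — 365/512

365/512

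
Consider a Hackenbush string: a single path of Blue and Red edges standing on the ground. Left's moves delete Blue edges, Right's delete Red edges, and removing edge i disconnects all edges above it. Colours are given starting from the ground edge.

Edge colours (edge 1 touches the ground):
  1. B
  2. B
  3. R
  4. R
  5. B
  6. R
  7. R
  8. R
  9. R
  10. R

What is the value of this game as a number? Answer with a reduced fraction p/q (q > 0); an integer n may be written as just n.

321/256

Build val(s[:k]) for k = 1..10, string s = B B R R B R R R R R.
val_1 [B]  L=[0]  R=[∅]  => 1
val_2 [BB]  L=[0; 1]  R=[∅]  => 2
val_3 [BBR]  L=[0; 1]  R=[2]  => 3/2
val_4 [BBRR]  L=[0; 1]  R=[3/2; 2]  => 5/4
val_5 [BBRRB]  L=[0; 1; 5/4]  R=[3/2; 2]  => 11/8
val_6 [BBRRBR]  L=[0; 1; 5/4]  R=[11/8; 3/2; 2]  => 21/16
val_7 [BBRRBRR]  L=[0; 1; 5/4]  R=[21/16; 11/8; 3/2; 2]  => 41/32
val_8 [BBRRBRRR]  L=[0; 1; 5/4]  R=[41/32; 21/16; 11/8; 3/2; 2]  => 81/64
val_9 [BBRRBRRRR]  L=[0; 1; 5/4]  R=[81/64; 41/32; 21/16; 11/8; 3/2; 2]  => 161/128
val_10 [BBRRBRRRRR]  L=[0; 1; 5/4]  R=[161/128; 81/64; 41/32; 21/16; 11/8; 3/2; 2]  => 321/256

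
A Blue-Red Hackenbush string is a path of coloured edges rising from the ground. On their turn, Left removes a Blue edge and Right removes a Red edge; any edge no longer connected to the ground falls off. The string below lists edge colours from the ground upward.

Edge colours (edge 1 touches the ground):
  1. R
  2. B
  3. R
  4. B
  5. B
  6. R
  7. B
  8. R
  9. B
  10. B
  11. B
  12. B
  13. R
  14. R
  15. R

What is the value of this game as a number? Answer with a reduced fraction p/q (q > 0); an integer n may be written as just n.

-9487/16384

v_1 [R]  L=[—]  R=[0]  => -1
v_2 [RB]  L=[-1]  R=[0]  => -1/2
v_3 [RBR]  L=[-1]  R=[-1/2,0]  => -3/4
v_4 [RBRB]  L=[-1,-3/4]  R=[-1/2,0]  => -5/8
v_5 [RBRBB]  L=[-1,-3/4,-5/8]  R=[-1/2,0]  => -9/16
v_6 [RBRBBR]  L=[-1,-3/4,-5/8]  R=[-9/16,-1/2,0]  => -19/32
v_7 [RBRBBRB]  L=[-1,-3/4,-5/8,-19/32]  R=[-9/16,-1/2,0]  => -37/64
v_8 [RBRBBRBR]  L=[-1,-3/4,-5/8,-19/32]  R=[-37/64,-9/16,-1/2,0]  => -75/128
v_9 [RBRBBRBRB]  L=[-1,-3/4,-5/8,-19/32,-75/128]  R=[-37/64,-9/16,-1/2,0]  => -149/256
v_10 [RBRBBRBRBB]  L=[-1,-3/4,-5/8,-19/32,-75/128,-149/256]  R=[-37/64,-9/16,-1/2,0]  => -297/512
v_11 [RBRBBRBRBBB]  L=[-1,-3/4,-5/8,-19/32,-75/128,-149/256,-297/512]  R=[-37/64,-9/16,-1/2,0]  => -593/1024
v_12 [RBRBBRBRBBBB]  L=[-1,-3/4,-5/8,-19/32,-75/128,-149/256,-297/512,-593/1024]  R=[-37/64,-9/16,-1/2,0]  => -1185/2048
v_13 [RBRBBRBRBBBBR]  L=[-1,-3/4,-5/8,-19/32,-75/128,-149/256,-297/512,-593/1024]  R=[-1185/2048,-37/64,-9/16,-1/2,0]  => -2371/4096
v_14 [RBRBBRBRBBBBRR]  L=[-1,-3/4,-5/8,-19/32,-75/128,-149/256,-297/512,-593/1024]  R=[-2371/4096,-1185/2048,-37/64,-9/16,-1/2,0]  => -4743/8192
v_15 [RBRBBRBRBBBBRRR]  L=[-1,-3/4,-5/8,-19/32,-75/128,-149/256,-297/512,-593/1024]  R=[-4743/8192,-2371/4096,-1185/2048,-37/64,-9/16,-1/2,0]  => -9487/16384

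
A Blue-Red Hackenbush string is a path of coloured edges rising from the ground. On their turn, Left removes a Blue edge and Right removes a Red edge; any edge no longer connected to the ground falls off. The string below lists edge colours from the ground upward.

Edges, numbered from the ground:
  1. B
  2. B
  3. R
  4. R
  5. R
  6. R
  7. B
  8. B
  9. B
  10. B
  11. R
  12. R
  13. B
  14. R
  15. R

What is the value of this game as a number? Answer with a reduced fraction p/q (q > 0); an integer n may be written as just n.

9161/8192

g_1 [B]  L=[0]  R=[]  => 1
g_2 [BB]  L=[0,1]  R=[]  => 2
g_3 [BBR]  L=[0,1]  R=[2]  => 3/2
g_4 [BBRR]  L=[0,1]  R=[3/2,2]  => 5/4
g_5 [BBRRR]  L=[0,1]  R=[5/4,3/2,2]  => 9/8
g_6 [BBRRRR]  L=[0,1]  R=[9/8,5/4,3/2,2]  => 17/16
g_7 [BBRRRRB]  L=[0,1,17/16]  R=[9/8,5/4,3/2,2]  => 35/32
g_8 [BBRRRRBB]  L=[0,1,17/16,35/32]  R=[9/8,5/4,3/2,2]  => 71/64
g_9 [BBRRRRBBB]  L=[0,1,17/16,35/32,71/64]  R=[9/8,5/4,3/2,2]  => 143/128
g_10 [BBRRRRBBBB]  L=[0,1,17/16,35/32,71/64,143/128]  R=[9/8,5/4,3/2,2]  => 287/256
g_11 [BBRRRRBBBBR]  L=[0,1,17/16,35/32,71/64,143/128]  R=[287/256,9/8,5/4,3/2,2]  => 573/512
g_12 [BBRRRRBBBBRR]  L=[0,1,17/16,35/32,71/64,143/128]  R=[573/512,287/256,9/8,5/4,3/2,2]  => 1145/1024
g_13 [BBRRRRBBBBRRB]  L=[0,1,17/16,35/32,71/64,143/128,1145/1024]  R=[573/512,287/256,9/8,5/4,3/2,2]  => 2291/2048
g_14 [BBRRRRBBBBRRBR]  L=[0,1,17/16,35/32,71/64,143/128,1145/1024]  R=[2291/2048,573/512,287/256,9/8,5/4,3/2,2]  => 4581/4096
g_15 [BBRRRRBBBBRRBRR]  L=[0,1,17/16,35/32,71/64,143/128,1145/1024]  R=[4581/4096,2291/2048,573/512,287/256,9/8,5/4,3/2,2]  => 9161/8192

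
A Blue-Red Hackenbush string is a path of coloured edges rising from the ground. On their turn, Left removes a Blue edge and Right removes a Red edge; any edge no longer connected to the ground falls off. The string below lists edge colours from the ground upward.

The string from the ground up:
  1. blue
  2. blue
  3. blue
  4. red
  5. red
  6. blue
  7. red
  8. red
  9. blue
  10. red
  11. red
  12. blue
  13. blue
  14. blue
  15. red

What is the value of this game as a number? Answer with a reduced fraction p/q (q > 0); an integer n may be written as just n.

9373/4096

1 of 15 · b · max L 0 · min R +∞ ⇒ 1
2 of 15 · bb · max L 1 · min R +∞ ⇒ 2
3 of 15 · bbb · max L 2 · min R +∞ ⇒ 3
4 of 15 · bbbr · max L 2 · min R 3 ⇒ 5/2
5 of 15 · bbbrr · max L 2 · min R 5/2 ⇒ 9/4
6 of 15 · bbbrrb · max L 9/4 · min R 5/2 ⇒ 19/8
7 of 15 · bbbrrbr · max L 9/4 · min R 19/8 ⇒ 37/16
8 of 15 · bbbrrbrr · max L 9/4 · min R 37/16 ⇒ 73/32
9 of 15 · bbbrrbrrb · max L 73/32 · min R 37/16 ⇒ 147/64
10 of 15 · bbbrrbrrbr · max L 73/32 · min R 147/64 ⇒ 293/128
11 of 15 · bbbrrbrrbrr · max L 73/32 · min R 293/128 ⇒ 585/256
12 of 15 · bbbrrbrrbrrb · max L 585/256 · min R 293/128 ⇒ 1171/512
13 of 15 · bbbrrbrrbrrbb · max L 1171/512 · min R 293/128 ⇒ 2343/1024
14 of 15 · bbbrrbrrbrrbbb · max L 2343/1024 · min R 293/128 ⇒ 4687/2048
15 of 15 · bbbrrbrrbrrbbbr · max L 2343/1024 · min R 4687/2048 ⇒ 9373/4096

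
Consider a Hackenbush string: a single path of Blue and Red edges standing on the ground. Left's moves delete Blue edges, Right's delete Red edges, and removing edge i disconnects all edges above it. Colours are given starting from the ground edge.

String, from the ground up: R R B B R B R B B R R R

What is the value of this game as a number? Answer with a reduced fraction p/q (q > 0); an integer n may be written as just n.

-1359/1024

Build value(s[:k]) for k = 1..12, string s = R R B B R B R B B R R R.
1 of 12 · R · max L −∞ · min R 0 -> -1
2 of 12 · RR · max L −∞ · min R -1 -> -2
3 of 12 · RRB · max L -2 · min R -1 -> -3/2
4 of 12 · RRBB · max L -3/2 · min R -1 -> -5/4
5 of 12 · RRBBR · max L -3/2 · min R -5/4 -> -11/8
6 of 12 · RRBBRB · max L -11/8 · min R -5/4 -> -21/16
7 of 12 · RRBBRBR · max L -11/8 · min R -21/16 -> -43/32
8 of 12 · RRBBRBRB · max L -43/32 · min R -21/16 -> -85/64
9 of 12 · RRBBRBRBB · max L -85/64 · min R -21/16 -> -169/128
10 of 12 · RRBBRBRBBR · max L -85/64 · min R -169/128 -> -339/256
11 of 12 · RRBBRBRBBRR · max L -85/64 · min R -339/256 -> -679/512
12 of 12 · RRBBRBRBBRRR · max L -85/64 · min R -679/512 -> -1359/1024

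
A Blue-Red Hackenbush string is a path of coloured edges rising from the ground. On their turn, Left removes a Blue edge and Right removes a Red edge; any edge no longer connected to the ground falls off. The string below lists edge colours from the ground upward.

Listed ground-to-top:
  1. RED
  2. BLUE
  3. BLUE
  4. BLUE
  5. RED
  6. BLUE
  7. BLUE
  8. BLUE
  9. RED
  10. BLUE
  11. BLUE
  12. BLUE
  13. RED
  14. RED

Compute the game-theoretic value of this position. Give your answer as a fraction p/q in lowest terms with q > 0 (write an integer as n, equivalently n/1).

edge 1 of 14 (RED): {  | 0 } gives -1
edge 2 of 14 (BLUE): { -1 | 0 } gives -1/2
edge 3 of 14 (BLUE): { -1, -1/2 | 0 } gives -1/4
edge 4 of 14 (BLUE): { -1, -1/2, -1/4 | 0 } gives -1/8
edge 5 of 14 (RED): { -1, -1/2, -1/4 | -1/8, 0 } gives -3/16
edge 6 of 14 (BLUE): { -1, -1/2, -1/4, -3/16 | -1/8, 0 } gives -5/32
edge 7 of 14 (BLUE): { -1, -1/2, -1/4, -3/16, -5/32 | -1/8, 0 } gives -9/64
edge 8 of 14 (BLUE): { -1, -1/2, -1/4, -3/16, -5/32, -9/64 | -1/8, 0 } gives -17/128
edge 9 of 14 (RED): { -1, -1/2, -1/4, -3/16, -5/32, -9/64 | -17/128, -1/8, 0 } gives -35/256
edge 10 of 14 (BLUE): { -1, -1/2, -1/4, -3/16, -5/32, -9/64, -35/256 | -17/128, -1/8, 0 } gives -69/512
edge 11 of 14 (BLUE): { -1, -1/2, -1/4, -3/16, -5/32, -9/64, -35/256, -69/512 | -17/128, -1/8, 0 } gives -137/1024
edge 12 of 14 (BLUE): { -1, -1/2, -1/4, -3/16, -5/32, -9/64, -35/256, -69/512, -137/1024 | -17/128, -1/8, 0 } gives -273/2048
edge 13 of 14 (RED): { -1, -1/2, -1/4, -3/16, -5/32, -9/64, -35/256, -69/512, -137/1024 | -273/2048, -17/128, -1/8, 0 } gives -547/4096
edge 14 of 14 (RED): { -1, -1/2, -1/4, -3/16, -5/32, -9/64, -35/256, -69/512, -137/1024 | -547/4096, -273/2048, -17/128, -1/8, 0 } gives -1095/8192

-1095/8192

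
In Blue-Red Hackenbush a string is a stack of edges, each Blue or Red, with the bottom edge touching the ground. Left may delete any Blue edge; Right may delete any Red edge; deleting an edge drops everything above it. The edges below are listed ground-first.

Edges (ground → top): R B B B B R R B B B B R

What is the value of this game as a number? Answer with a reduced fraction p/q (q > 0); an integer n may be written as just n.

-195/2048

Prefix values for R B B B B R R B B B B R via {L|R} + simplicity:
g_1 [R]  L=[none]  R=[0]  ⇒ -1
g_2 [RB]  L=[-1]  R=[0]  ⇒ -1/2
g_3 [RBB]  L=[-1, -1/2]  R=[0]  ⇒ -1/4
g_4 [RBBB]  L=[-1, -1/2, -1/4]  R=[0]  ⇒ -1/8
g_5 [RBBBB]  L=[-1, -1/2, -1/4, -1/8]  R=[0]  ⇒ -1/16
g_6 [RBBBBR]  L=[-1, -1/2, -1/4, -1/8]  R=[-1/16, 0]  ⇒ -3/32
g_7 [RBBBBRR]  L=[-1, -1/2, -1/4, -1/8]  R=[-3/32, -1/16, 0]  ⇒ -7/64
g_8 [RBBBBRRB]  L=[-1, -1/2, -1/4, -1/8, -7/64]  R=[-3/32, -1/16, 0]  ⇒ -13/128
g_9 [RBBBBRRBB]  L=[-1, -1/2, -1/4, -1/8, -7/64, -13/128]  R=[-3/32, -1/16, 0]  ⇒ -25/256
g_10 [RBBBBRRBBB]  L=[-1, -1/2, -1/4, -1/8, -7/64, -13/128, -25/256]  R=[-3/32, -1/16, 0]  ⇒ -49/512
g_11 [RBBBBRRBBBB]  L=[-1, -1/2, -1/4, -1/8, -7/64, -13/128, -25/256, -49/512]  R=[-3/32, -1/16, 0]  ⇒ -97/1024
g_12 [RBBBBRRBBBBR]  L=[-1, -1/2, -1/4, -1/8, -7/64, -13/128, -25/256, -49/512]  R=[-97/1024, -3/32, -1/16, 0]  ⇒ -195/2048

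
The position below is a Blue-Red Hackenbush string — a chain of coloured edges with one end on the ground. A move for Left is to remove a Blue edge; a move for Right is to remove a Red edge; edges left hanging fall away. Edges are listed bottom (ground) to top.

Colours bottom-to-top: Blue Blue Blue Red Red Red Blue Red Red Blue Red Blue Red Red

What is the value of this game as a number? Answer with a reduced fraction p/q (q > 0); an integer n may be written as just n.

4393/2048

Build g(s[:k]) for k = 1..14, string s = Blue Blue Blue Red Red Red Blue Red Red Blue Red Blue Red Red.
step 1: add Blue to get B; options L={ 0 } R={ (no moves) } = 1
step 2: add Blue to get BB; options L={ 0, 1 } R={ (no moves) } = 2
step 3: add Blue to get BBB; options L={ 0, 1, 2 } R={ (no moves) } = 3
step 4: add Red to get BBBR; options L={ 0, 1, 2 } R={ 3 } = 5/2
step 5: add Red to get BBBRR; options L={ 0, 1, 2 } R={ 5/2, 3 } = 9/4
step 6: add Red to get BBBRRR; options L={ 0, 1, 2 } R={ 9/4, 5/2, 3 } = 17/8
step 7: add Blue to get BBBRRRB; options L={ 0, 1, 2, 17/8 } R={ 9/4, 5/2, 3 } = 35/16
step 8: add Red to get BBBRRRBR; options L={ 0, 1, 2, 17/8 } R={ 35/16, 9/4, 5/2, 3 } = 69/32
step 9: add Red to get BBBRRRBRR; options L={ 0, 1, 2, 17/8 } R={ 69/32, 35/16, 9/4, 5/2, 3 } = 137/64
step 10: add Blue to get BBBRRRBRRB; options L={ 0, 1, 2, 17/8, 137/64 } R={ 69/32, 35/16, 9/4, 5/2, 3 } = 275/128
step 11: add Red to get BBBRRRBRRBR; options L={ 0, 1, 2, 17/8, 137/64 } R={ 275/128, 69/32, 35/16, 9/4, 5/2, 3 } = 549/256
step 12: add Blue to get BBBRRRBRRBRB; options L={ 0, 1, 2, 17/8, 137/64, 549/256 } R={ 275/128, 69/32, 35/16, 9/4, 5/2, 3 } = 1099/512
step 13: add Red to get BBBRRRBRRBRBR; options L={ 0, 1, 2, 17/8, 137/64, 549/256 } R={ 1099/512, 275/128, 69/32, 35/16, 9/4, 5/2, 3 } = 2197/1024
step 14: add Red to get BBBRRRBRRBRBRR; options L={ 0, 1, 2, 17/8, 137/64, 549/256 } R={ 2197/1024, 1099/512, 275/128, 69/32, 35/16, 9/4, 5/2, 3 } = 4393/2048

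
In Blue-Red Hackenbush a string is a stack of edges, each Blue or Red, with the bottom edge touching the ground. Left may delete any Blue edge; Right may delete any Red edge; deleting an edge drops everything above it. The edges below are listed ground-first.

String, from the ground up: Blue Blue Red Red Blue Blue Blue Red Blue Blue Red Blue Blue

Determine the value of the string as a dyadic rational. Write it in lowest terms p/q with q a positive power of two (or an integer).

2999/2048

Build val(s[:k]) for k = 1..13, string s = Blue Blue Red Red Blue Blue Blue Red Blue Blue Red Blue Blue.
B: Left { 0 }, Right { (no moves) } so simplest 1
BB: Left { 0 1 }, Right { (no moves) } so simplest 2
BBR: Left { 0 1 }, Right { 2 } so simplest 3/2
BBRR: Left { 0 1 }, Right { 3/2 2 } so simplest 5/4
BBRRB: Left { 0 1 5/4 }, Right { 3/2 2 } so simplest 11/8
BBRRBB: Left { 0 1 5/4 11/8 }, Right { 3/2 2 } so simplest 23/16
BBRRBBB: Left { 0 1 5/4 11/8 23/16 }, Right { 3/2 2 } so simplest 47/32
BBRRBBBR: Left { 0 1 5/4 11/8 23/16 }, Right { 47/32 3/2 2 } so simplest 93/64
BBRRBBBRB: Left { 0 1 5/4 11/8 23/16 93/64 }, Right { 47/32 3/2 2 } so simplest 187/128
BBRRBBBRBB: Left { 0 1 5/4 11/8 23/16 93/64 187/128 }, Right { 47/32 3/2 2 } so simplest 375/256
BBRRBBBRBBR: Left { 0 1 5/4 11/8 23/16 93/64 187/128 }, Right { 375/256 47/32 3/2 2 } so simplest 749/512
BBRRBBBRBBRB: Left { 0 1 5/4 11/8 23/16 93/64 187/128 749/512 }, Right { 375/256 47/32 3/2 2 } so simplest 1499/1024
BBRRBBBRBBRBB: Left { 0 1 5/4 11/8 23/16 93/64 187/128 749/512 1499/1024 }, Right { 375/256 47/32 3/2 2 } so simplest 2999/2048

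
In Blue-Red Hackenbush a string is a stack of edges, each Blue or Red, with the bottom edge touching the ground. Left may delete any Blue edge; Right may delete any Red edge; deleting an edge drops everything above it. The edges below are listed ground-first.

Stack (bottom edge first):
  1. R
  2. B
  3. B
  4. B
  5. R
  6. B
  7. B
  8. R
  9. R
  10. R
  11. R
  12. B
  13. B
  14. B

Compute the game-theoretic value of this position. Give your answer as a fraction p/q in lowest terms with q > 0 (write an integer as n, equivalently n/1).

-1265/8192

edge 1 of 14 (R): { — | 0 } => -1
edge 2 of 14 (B): { -1 | 0 } => -1/2
edge 3 of 14 (B): { -1; -1/2 | 0 } => -1/4
edge 4 of 14 (B): { -1; -1/2; -1/4 | 0 } => -1/8
edge 5 of 14 (R): { -1; -1/2; -1/4 | -1/8; 0 } => -3/16
edge 6 of 14 (B): { -1; -1/2; -1/4; -3/16 | -1/8; 0 } => -5/32
edge 7 of 14 (B): { -1; -1/2; -1/4; -3/16; -5/32 | -1/8; 0 } => -9/64
edge 8 of 14 (R): { -1; -1/2; -1/4; -3/16; -5/32 | -9/64; -1/8; 0 } => -19/128
edge 9 of 14 (R): { -1; -1/2; -1/4; -3/16; -5/32 | -19/128; -9/64; -1/8; 0 } => -39/256
edge 10 of 14 (R): { -1; -1/2; -1/4; -3/16; -5/32 | -39/256; -19/128; -9/64; -1/8; 0 } => -79/512
edge 11 of 14 (R): { -1; -1/2; -1/4; -3/16; -5/32 | -79/512; -39/256; -19/128; -9/64; -1/8; 0 } => -159/1024
edge 12 of 14 (B): { -1; -1/2; -1/4; -3/16; -5/32; -159/1024 | -79/512; -39/256; -19/128; -9/64; -1/8; 0 } => -317/2048
edge 13 of 14 (B): { -1; -1/2; -1/4; -3/16; -5/32; -159/1024; -317/2048 | -79/512; -39/256; -19/128; -9/64; -1/8; 0 } => -633/4096
edge 14 of 14 (B): { -1; -1/2; -1/4; -3/16; -5/32; -159/1024; -317/2048; -633/4096 | -79/512; -39/256; -19/128; -9/64; -1/8; 0 } => -1265/8192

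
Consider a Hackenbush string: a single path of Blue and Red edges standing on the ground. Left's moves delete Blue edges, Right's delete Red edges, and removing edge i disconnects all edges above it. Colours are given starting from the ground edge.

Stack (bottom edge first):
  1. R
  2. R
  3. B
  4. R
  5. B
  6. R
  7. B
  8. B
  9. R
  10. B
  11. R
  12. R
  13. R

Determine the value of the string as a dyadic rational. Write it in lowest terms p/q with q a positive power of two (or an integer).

1 of 13 · R · max L −∞ · min R 0 => -1
2 of 13 · RR · max L −∞ · min R -1 => -2
3 of 13 · RRB · max L -2 · min R -1 => -3/2
4 of 13 · RRBR · max L -2 · min R -3/2 => -7/4
5 of 13 · RRBRB · max L -7/4 · min R -3/2 => -13/8
6 of 13 · RRBRBR · max L -7/4 · min R -13/8 => -27/16
7 of 13 · RRBRBRB · max L -27/16 · min R -13/8 => -53/32
8 of 13 · RRBRBRBB · max L -53/32 · min R -13/8 => -105/64
9 of 13 · RRBRBRBBR · max L -53/32 · min R -105/64 => -211/128
10 of 13 · RRBRBRBBRB · max L -211/128 · min R -105/64 => -421/256
11 of 13 · RRBRBRBBRBR · max L -211/128 · min R -421/256 => -843/512
12 of 13 · RRBRBRBBRBRR · max L -211/128 · min R -843/512 => -1687/1024
13 of 13 · RRBRBRBBRBRRR · max L -211/128 · min R -1687/1024 => -3375/2048

-3375/2048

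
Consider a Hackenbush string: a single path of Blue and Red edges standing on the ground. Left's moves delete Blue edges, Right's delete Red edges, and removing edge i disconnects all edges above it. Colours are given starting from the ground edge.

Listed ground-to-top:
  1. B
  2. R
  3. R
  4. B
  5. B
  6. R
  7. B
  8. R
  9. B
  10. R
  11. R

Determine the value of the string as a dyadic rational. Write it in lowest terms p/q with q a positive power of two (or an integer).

425/1024

edge 1 of 11 (B): { 0 | (no moves) } -> 1
edge 2 of 11 (R): { 0 | 1 } -> 1/2
edge 3 of 11 (R): { 0 | 1/2; 1 } -> 1/4
edge 4 of 11 (B): { 0; 1/4 | 1/2; 1 } -> 3/8
edge 5 of 11 (B): { 0; 1/4; 3/8 | 1/2; 1 } -> 7/16
edge 6 of 11 (R): { 0; 1/4; 3/8 | 7/16; 1/2; 1 } -> 13/32
edge 7 of 11 (B): { 0; 1/4; 3/8; 13/32 | 7/16; 1/2; 1 } -> 27/64
edge 8 of 11 (R): { 0; 1/4; 3/8; 13/32 | 27/64; 7/16; 1/2; 1 } -> 53/128
edge 9 of 11 (B): { 0; 1/4; 3/8; 13/32; 53/128 | 27/64; 7/16; 1/2; 1 } -> 107/256
edge 10 of 11 (R): { 0; 1/4; 3/8; 13/32; 53/128 | 107/256; 27/64; 7/16; 1/2; 1 } -> 213/512
edge 11 of 11 (R): { 0; 1/4; 3/8; 13/32; 53/128 | 213/512; 107/256; 27/64; 7/16; 1/2; 1 } -> 425/1024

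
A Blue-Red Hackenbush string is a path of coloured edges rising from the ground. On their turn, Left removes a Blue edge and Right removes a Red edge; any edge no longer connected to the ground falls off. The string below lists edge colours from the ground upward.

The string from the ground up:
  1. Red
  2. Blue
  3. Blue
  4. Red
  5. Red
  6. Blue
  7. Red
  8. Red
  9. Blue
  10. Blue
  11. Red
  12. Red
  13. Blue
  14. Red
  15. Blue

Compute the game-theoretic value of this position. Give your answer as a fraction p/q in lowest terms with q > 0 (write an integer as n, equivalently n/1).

-6965/16384

val_1 [R]  L=[·]  R=[0]  = -1
val_2 [RB]  L=[-1]  R=[0]  = -1/2
val_3 [RBB]  L=[-1,-1/2]  R=[0]  = -1/4
val_4 [RBBR]  L=[-1,-1/2]  R=[-1/4,0]  = -3/8
val_5 [RBBRR]  L=[-1,-1/2]  R=[-3/8,-1/4,0]  = -7/16
val_6 [RBBRRB]  L=[-1,-1/2,-7/16]  R=[-3/8,-1/4,0]  = -13/32
val_7 [RBBRRBR]  L=[-1,-1/2,-7/16]  R=[-13/32,-3/8,-1/4,0]  = -27/64
val_8 [RBBRRBRR]  L=[-1,-1/2,-7/16]  R=[-27/64,-13/32,-3/8,-1/4,0]  = -55/128
val_9 [RBBRRBRRB]  L=[-1,-1/2,-7/16,-55/128]  R=[-27/64,-13/32,-3/8,-1/4,0]  = -109/256
val_10 [RBBRRBRRBB]  L=[-1,-1/2,-7/16,-55/128,-109/256]  R=[-27/64,-13/32,-3/8,-1/4,0]  = -217/512
val_11 [RBBRRBRRBBR]  L=[-1,-1/2,-7/16,-55/128,-109/256]  R=[-217/512,-27/64,-13/32,-3/8,-1/4,0]  = -435/1024
val_12 [RBBRRBRRBBRR]  L=[-1,-1/2,-7/16,-55/128,-109/256]  R=[-435/1024,-217/512,-27/64,-13/32,-3/8,-1/4,0]  = -871/2048
val_13 [RBBRRBRRBBRRB]  L=[-1,-1/2,-7/16,-55/128,-109/256,-871/2048]  R=[-435/1024,-217/512,-27/64,-13/32,-3/8,-1/4,0]  = -1741/4096
val_14 [RBBRRBRRBBRRBR]  L=[-1,-1/2,-7/16,-55/128,-109/256,-871/2048]  R=[-1741/4096,-435/1024,-217/512,-27/64,-13/32,-3/8,-1/4,0]  = -3483/8192
val_15 [RBBRRBRRBBRRBRB]  L=[-1,-1/2,-7/16,-55/128,-109/256,-871/2048,-3483/8192]  R=[-1741/4096,-435/1024,-217/512,-27/64,-13/32,-3/8,-1/4,0]  = -6965/16384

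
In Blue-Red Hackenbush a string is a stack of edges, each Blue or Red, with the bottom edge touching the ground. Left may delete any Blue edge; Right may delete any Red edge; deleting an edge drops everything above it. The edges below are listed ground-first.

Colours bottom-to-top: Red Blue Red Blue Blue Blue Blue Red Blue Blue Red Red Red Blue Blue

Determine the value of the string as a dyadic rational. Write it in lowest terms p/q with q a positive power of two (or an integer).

-8505/16384

step 1: add Red to get R; options L={ ∅ } R={ 0 } gives -1
step 2: add Blue to get RB; options L={ -1 } R={ 0 } gives -1/2
step 3: add Red to get RBR; options L={ -1 } R={ -1/2 0 } gives -3/4
step 4: add Blue to get RBRB; options L={ -1 -3/4 } R={ -1/2 0 } gives -5/8
step 5: add Blue to get RBRBB; options L={ -1 -3/4 -5/8 } R={ -1/2 0 } gives -9/16
step 6: add Blue to get RBRBBB; options L={ -1 -3/4 -5/8 -9/16 } R={ -1/2 0 } gives -17/32
step 7: add Blue to get RBRBBBB; options L={ -1 -3/4 -5/8 -9/16 -17/32 } R={ -1/2 0 } gives -33/64
step 8: add Red to get RBRBBBBR; options L={ -1 -3/4 -5/8 -9/16 -17/32 } R={ -33/64 -1/2 0 } gives -67/128
step 9: add Blue to get RBRBBBBRB; options L={ -1 -3/4 -5/8 -9/16 -17/32 -67/128 } R={ -33/64 -1/2 0 } gives -133/256
step 10: add Blue to get RBRBBBBRBB; options L={ -1 -3/4 -5/8 -9/16 -17/32 -67/128 -133/256 } R={ -33/64 -1/2 0 } gives -265/512
step 11: add Red to get RBRBBBBRBBR; options L={ -1 -3/4 -5/8 -9/16 -17/32 -67/128 -133/256 } R={ -265/512 -33/64 -1/2 0 } gives -531/1024
step 12: add Red to get RBRBBBBRBBRR; options L={ -1 -3/4 -5/8 -9/16 -17/32 -67/128 -133/256 } R={ -531/1024 -265/512 -33/64 -1/2 0 } gives -1063/2048
step 13: add Red to get RBRBBBBRBBRRR; options L={ -1 -3/4 -5/8 -9/16 -17/32 -67/128 -133/256 } R={ -1063/2048 -531/1024 -265/512 -33/64 -1/2 0 } gives -2127/4096
step 14: add Blue to get RBRBBBBRBBRRRB; options L={ -1 -3/4 -5/8 -9/16 -17/32 -67/128 -133/256 -2127/4096 } R={ -1063/2048 -531/1024 -265/512 -33/64 -1/2 0 } gives -4253/8192
step 15: add Blue to get RBRBBBBRBBRRRBB; options L={ -1 -3/4 -5/8 -9/16 -17/32 -67/128 -133/256 -2127/4096 -4253/8192 } R={ -1063/2048 -531/1024 -265/512 -33/64 -1/2 0 } gives -8505/16384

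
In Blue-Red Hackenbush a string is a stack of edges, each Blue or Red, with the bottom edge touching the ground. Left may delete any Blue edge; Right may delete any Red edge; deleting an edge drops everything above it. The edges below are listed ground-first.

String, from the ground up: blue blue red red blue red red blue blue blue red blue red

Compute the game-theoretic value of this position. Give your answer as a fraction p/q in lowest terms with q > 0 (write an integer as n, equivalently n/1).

step 1: add blue to get b; options L={ 0 } R={ · } → 1
step 2: add blue to get bb; options L={ 0; 1 } R={ · } → 2
step 3: add red to get bbr; options L={ 0; 1 } R={ 2 } → 3/2
step 4: add red to get bbrr; options L={ 0; 1 } R={ 3/2; 2 } → 5/4
step 5: add blue to get bbrrb; options L={ 0; 1; 5/4 } R={ 3/2; 2 } → 11/8
step 6: add red to get bbrrbr; options L={ 0; 1; 5/4 } R={ 11/8; 3/2; 2 } → 21/16
step 7: add red to get bbrrbrr; options L={ 0; 1; 5/4 } R={ 21/16; 11/8; 3/2; 2 } → 41/32
step 8: add blue to get bbrrbrrb; options L={ 0; 1; 5/4; 41/32 } R={ 21/16; 11/8; 3/2; 2 } → 83/64
step 9: add blue to get bbrrbrrbb; options L={ 0; 1; 5/4; 41/32; 83/64 } R={ 21/16; 11/8; 3/2; 2 } → 167/128
step 10: add blue to get bbrrbrrbbb; options L={ 0; 1; 5/4; 41/32; 83/64; 167/128 } R={ 21/16; 11/8; 3/2; 2 } → 335/256
step 11: add red to get bbrrbrrbbbr; options L={ 0; 1; 5/4; 41/32; 83/64; 167/128 } R={ 335/256; 21/16; 11/8; 3/2; 2 } → 669/512
step 12: add blue to get bbrrbrrbbbrb; options L={ 0; 1; 5/4; 41/32; 83/64; 167/128; 669/512 } R={ 335/256; 21/16; 11/8; 3/2; 2 } → 1339/1024
step 13: add red to get bbrrbrrbbbrbr; options L={ 0; 1; 5/4; 41/32; 83/64; 167/128; 669/512 } R={ 1339/1024; 335/256; 21/16; 11/8; 3/2; 2 } → 2677/2048

2677/2048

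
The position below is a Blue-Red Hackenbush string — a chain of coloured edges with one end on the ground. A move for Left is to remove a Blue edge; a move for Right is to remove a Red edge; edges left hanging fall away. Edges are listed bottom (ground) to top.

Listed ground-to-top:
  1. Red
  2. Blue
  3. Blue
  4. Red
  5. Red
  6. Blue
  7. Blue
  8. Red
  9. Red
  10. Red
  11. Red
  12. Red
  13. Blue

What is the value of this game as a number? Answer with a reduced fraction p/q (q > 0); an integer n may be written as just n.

-1661/4096

1 of 13 · R · max L −∞ · min R 0 = -1
2 of 13 · RB · max L -1 · min R 0 = -1/2
3 of 13 · RBB · max L -1/2 · min R 0 = -1/4
4 of 13 · RBBR · max L -1/2 · min R -1/4 = -3/8
5 of 13 · RBBRR · max L -1/2 · min R -3/8 = -7/16
6 of 13 · RBBRRB · max L -7/16 · min R -3/8 = -13/32
7 of 13 · RBBRRBB · max L -13/32 · min R -3/8 = -25/64
8 of 13 · RBBRRBBR · max L -13/32 · min R -25/64 = -51/128
9 of 13 · RBBRRBBRR · max L -13/32 · min R -51/128 = -103/256
10 of 13 · RBBRRBBRRR · max L -13/32 · min R -103/256 = -207/512
11 of 13 · RBBRRBBRRRR · max L -13/32 · min R -207/512 = -415/1024
12 of 13 · RBBRRBBRRRRR · max L -13/32 · min R -415/1024 = -831/2048
13 of 13 · RBBRRBBRRRRRB · max L -831/2048 · min R -415/1024 = -1661/4096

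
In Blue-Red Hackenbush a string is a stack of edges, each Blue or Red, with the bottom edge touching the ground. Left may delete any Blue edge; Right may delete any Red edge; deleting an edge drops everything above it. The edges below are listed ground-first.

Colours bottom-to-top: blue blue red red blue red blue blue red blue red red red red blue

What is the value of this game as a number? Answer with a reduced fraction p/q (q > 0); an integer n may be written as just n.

1 of 15 · b · max L 0 · min R +∞ — 1
2 of 15 · bb · max L 1 · min R +∞ — 2
3 of 15 · bbr · max L 1 · min R 2 — 3/2
4 of 15 · bbrr · max L 1 · min R 3/2 — 5/4
5 of 15 · bbrrb · max L 5/4 · min R 3/2 — 11/8
6 of 15 · bbrrbr · max L 5/4 · min R 11/8 — 21/16
7 of 15 · bbrrbrb · max L 21/16 · min R 11/8 — 43/32
8 of 15 · bbrrbrbb · max L 43/32 · min R 11/8 — 87/64
9 of 15 · bbrrbrbbr · max L 43/32 · min R 87/64 — 173/128
10 of 15 · bbrrbrbbrb · max L 173/128 · min R 87/64 — 347/256
11 of 15 · bbrrbrbbrbr · max L 173/128 · min R 347/256 — 693/512
12 of 15 · bbrrbrbbrbrr · max L 173/128 · min R 693/512 — 1385/1024
13 of 15 · bbrrbrbbrbrrr · max L 173/128 · min R 1385/1024 — 2769/2048
14 of 15 · bbrrbrbbrbrrrr · max L 173/128 · min R 2769/2048 — 5537/4096
15 of 15 · bbrrbrbbrbrrrrb · max L 5537/4096 · min R 2769/2048 — 11075/8192

11075/8192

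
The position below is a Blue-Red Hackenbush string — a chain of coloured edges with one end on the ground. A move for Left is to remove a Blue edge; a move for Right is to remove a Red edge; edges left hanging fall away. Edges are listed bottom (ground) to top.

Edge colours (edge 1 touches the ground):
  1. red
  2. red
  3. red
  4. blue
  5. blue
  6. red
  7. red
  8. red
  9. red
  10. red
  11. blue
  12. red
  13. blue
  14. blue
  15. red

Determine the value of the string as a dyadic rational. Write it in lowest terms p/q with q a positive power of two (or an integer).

-10195/4096

step 1: add red to get r; options L={ (no moves) } R={ 0 } → -1
step 2: add red to get rr; options L={ (no moves) } R={ -1; 0 } → -2
step 3: add red to get rrr; options L={ (no moves) } R={ -2; -1; 0 } → -3
step 4: add blue to get rrrb; options L={ -3 } R={ -2; -1; 0 } → -5/2
step 5: add blue to get rrrbb; options L={ -3; -5/2 } R={ -2; -1; 0 } → -9/4
step 6: add red to get rrrbbr; options L={ -3; -5/2 } R={ -9/4; -2; -1; 0 } → -19/8
step 7: add red to get rrrbbrr; options L={ -3; -5/2 } R={ -19/8; -9/4; -2; -1; 0 } → -39/16
step 8: add red to get rrrbbrrr; options L={ -3; -5/2 } R={ -39/16; -19/8; -9/4; -2; -1; 0 } → -79/32
step 9: add red to get rrrbbrrrr; options L={ -3; -5/2 } R={ -79/32; -39/16; -19/8; -9/4; -2; -1; 0 } → -159/64
step 10: add red to get rrrbbrrrrr; options L={ -3; -5/2 } R={ -159/64; -79/32; -39/16; -19/8; -9/4; -2; -1; 0 } → -319/128
step 11: add blue to get rrrbbrrrrrb; options L={ -3; -5/2; -319/128 } R={ -159/64; -79/32; -39/16; -19/8; -9/4; -2; -1; 0 } → -637/256
step 12: add red to get rrrbbrrrrrbr; options L={ -3; -5/2; -319/128 } R={ -637/256; -159/64; -79/32; -39/16; -19/8; -9/4; -2; -1; 0 } → -1275/512
step 13: add blue to get rrrbbrrrrrbrb; options L={ -3; -5/2; -319/128; -1275/512 } R={ -637/256; -159/64; -79/32; -39/16; -19/8; -9/4; -2; -1; 0 } → -2549/1024
step 14: add blue to get rrrbbrrrrrbrbb; options L={ -3; -5/2; -319/128; -1275/512; -2549/1024 } R={ -637/256; -159/64; -79/32; -39/16; -19/8; -9/4; -2; -1; 0 } → -5097/2048
step 15: add red to get rrrbbrrrrrbrbbr; options L={ -3; -5/2; -319/128; -1275/512; -2549/1024 } R={ -5097/2048; -637/256; -159/64; -79/32; -39/16; -19/8; -9/4; -2; -1; 0 } → -10195/4096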